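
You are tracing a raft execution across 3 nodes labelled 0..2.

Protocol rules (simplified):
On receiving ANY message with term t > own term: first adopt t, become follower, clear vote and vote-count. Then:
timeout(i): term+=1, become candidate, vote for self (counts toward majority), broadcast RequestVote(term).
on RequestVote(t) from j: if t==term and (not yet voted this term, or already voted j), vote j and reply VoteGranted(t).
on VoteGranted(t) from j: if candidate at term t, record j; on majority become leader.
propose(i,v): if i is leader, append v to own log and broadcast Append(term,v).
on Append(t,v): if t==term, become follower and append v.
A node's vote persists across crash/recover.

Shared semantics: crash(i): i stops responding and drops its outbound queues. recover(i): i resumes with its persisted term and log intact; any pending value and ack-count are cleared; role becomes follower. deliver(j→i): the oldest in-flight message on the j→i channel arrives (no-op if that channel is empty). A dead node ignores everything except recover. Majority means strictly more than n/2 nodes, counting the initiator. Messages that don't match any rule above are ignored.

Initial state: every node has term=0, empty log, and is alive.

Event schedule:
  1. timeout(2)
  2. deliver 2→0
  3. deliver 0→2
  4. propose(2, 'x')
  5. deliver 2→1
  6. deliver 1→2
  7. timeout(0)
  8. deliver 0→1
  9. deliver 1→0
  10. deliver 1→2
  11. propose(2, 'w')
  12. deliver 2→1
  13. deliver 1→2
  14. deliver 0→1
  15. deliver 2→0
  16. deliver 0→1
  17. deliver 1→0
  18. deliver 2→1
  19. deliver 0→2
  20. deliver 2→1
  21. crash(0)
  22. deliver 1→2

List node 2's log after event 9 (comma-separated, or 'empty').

after 1 — timeout(2): n2:cand/t1/[-]
after 2 — deliver 2→0: n0:foll/t1/[-]
after 3 — deliver 0→2: n2:lead/t1/[-]
after 4 — propose(2,'x'): n2:lead/t1/[x]
after 5 — deliver 2→1: n1:foll/t1/[-]
after 6 — deliver 1→2: ·
after 7 — timeout(0): n0:cand/t2/[-]
after 8 — deliver 0→1: n1:foll/t2/[-]
after 9 — deliver 1→0: n0:lead/t2/[-]

x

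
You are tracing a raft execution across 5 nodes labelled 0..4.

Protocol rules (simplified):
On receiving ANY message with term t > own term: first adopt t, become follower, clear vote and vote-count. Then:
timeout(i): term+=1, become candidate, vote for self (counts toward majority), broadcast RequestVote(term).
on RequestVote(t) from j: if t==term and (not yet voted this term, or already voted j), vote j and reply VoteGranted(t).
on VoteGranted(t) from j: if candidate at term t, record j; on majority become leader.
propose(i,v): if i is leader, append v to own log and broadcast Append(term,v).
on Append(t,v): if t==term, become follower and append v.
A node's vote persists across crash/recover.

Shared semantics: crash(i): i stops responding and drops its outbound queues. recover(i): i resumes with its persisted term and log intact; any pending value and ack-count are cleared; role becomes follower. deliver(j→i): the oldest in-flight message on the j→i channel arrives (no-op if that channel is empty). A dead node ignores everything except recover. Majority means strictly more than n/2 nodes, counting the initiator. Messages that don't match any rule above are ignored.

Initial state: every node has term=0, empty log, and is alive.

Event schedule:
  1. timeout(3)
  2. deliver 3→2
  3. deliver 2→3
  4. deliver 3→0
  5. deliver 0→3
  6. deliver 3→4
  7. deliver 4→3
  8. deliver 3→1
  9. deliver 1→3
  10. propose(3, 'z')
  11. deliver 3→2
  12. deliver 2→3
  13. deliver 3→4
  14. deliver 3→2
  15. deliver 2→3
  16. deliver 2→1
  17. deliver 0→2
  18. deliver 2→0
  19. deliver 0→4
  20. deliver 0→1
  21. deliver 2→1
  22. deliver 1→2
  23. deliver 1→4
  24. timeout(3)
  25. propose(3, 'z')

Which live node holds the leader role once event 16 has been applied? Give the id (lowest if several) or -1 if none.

e1 timeout(3): 3[cand,t=1,-]
e2 deliver 3→2: 2[foll,t=1,-]
e3 deliver 2→3: ·
e4 deliver 3→0: 0[foll,t=1,-]
e5 deliver 0→3: 3[lead,t=1,-]
e6 deliver 3→4: 4[foll,t=1,-]
e7 deliver 4→3: ·
e8 deliver 3→1: 1[foll,t=1,-]
e9 deliver 1→3: ·
e10 propose(3,'z'): 3[lead,t=1,z]
e11 deliver 3→2: 2[foll,t=1,z]
e12 deliver 2→3: ·
e13 deliver 3→4: 4[foll,t=1,z]
e14 deliver 3→2: ·
e15 deliver 2→3: ·
e16 deliver 2→1: ·

3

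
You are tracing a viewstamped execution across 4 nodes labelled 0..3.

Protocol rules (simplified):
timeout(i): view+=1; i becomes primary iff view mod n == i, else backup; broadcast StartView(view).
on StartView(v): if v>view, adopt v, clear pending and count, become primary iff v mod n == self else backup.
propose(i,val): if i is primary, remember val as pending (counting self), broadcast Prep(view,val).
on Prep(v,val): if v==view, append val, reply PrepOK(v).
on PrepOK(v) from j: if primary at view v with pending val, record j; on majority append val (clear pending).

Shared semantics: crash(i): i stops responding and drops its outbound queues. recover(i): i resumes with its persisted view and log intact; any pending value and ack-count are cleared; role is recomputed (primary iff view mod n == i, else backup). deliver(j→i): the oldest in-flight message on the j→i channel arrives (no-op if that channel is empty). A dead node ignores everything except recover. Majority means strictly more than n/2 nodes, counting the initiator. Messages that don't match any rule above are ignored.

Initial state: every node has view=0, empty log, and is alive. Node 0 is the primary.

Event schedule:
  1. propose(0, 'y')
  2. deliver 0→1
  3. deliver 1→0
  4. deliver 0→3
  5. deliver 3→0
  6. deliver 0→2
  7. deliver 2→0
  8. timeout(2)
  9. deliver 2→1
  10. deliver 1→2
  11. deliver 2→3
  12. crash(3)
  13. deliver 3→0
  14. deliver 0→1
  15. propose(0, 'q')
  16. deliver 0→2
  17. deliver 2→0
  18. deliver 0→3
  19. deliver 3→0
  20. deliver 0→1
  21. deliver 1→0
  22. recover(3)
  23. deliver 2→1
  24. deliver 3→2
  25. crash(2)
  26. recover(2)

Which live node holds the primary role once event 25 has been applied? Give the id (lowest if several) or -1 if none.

[1] propose(0,'y') → ∅
[2] deliver 0→1 → N1(back v0 [y])
[3] deliver 1→0 → ∅
[4] deliver 0→3 → N3(back v0 [y])
[5] deliver 3→0 → N0(prim v0 [y])
[6] deliver 0→2 → N2(back v0 [y])
[7] deliver 2→0 → ∅
[8] timeout(2) → N2(back v1 [y])
[9] deliver 2→1 → N1(prim v1 [y])
[10] deliver 1→2 → ∅
[11] deliver 2→3 → N3(back v1 [y])
[12] crash(3) → N3(✗back v1 [y])
[13] deliver 3→0 → ∅
[14] deliver 0→1 → ∅
[15] propose(0,'q') → ∅
[16] deliver 0→2 → ∅
[17] deliver 2→0 → N0(back v1 [y])
[18] deliver 0→3 → ∅
[19] deliver 3→0 → ∅
[20] deliver 0→1 → ∅
[21] deliver 1→0 → ∅
[22] recover(3) → N3(back v1 [y])
[23] deliver 2→1 → ∅
[24] deliver 3→2 → ∅
[25] crash(2) → N2(✗back v1 [y])

1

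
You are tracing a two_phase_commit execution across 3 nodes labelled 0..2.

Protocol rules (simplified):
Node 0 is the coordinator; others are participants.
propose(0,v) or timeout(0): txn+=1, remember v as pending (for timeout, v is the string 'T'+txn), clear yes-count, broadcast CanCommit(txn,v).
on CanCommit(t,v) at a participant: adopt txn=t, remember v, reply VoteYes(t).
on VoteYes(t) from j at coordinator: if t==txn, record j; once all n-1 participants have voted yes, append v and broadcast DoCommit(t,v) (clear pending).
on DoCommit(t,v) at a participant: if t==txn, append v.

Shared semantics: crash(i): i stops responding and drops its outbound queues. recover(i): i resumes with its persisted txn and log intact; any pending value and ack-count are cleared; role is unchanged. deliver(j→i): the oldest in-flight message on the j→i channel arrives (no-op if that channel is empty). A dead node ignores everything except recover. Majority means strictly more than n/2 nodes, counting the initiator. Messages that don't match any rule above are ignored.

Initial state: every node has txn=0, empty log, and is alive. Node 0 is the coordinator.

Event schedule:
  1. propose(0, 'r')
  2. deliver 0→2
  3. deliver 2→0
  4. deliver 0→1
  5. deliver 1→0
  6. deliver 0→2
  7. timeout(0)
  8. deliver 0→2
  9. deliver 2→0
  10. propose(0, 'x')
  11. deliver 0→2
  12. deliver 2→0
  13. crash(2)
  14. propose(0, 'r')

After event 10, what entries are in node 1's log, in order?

empty

e1 propose(0,'r'): 0[coor,t=1,-]
e2 deliver 0→2: 2[part,t=1,-]
e3 deliver 2→0: ·
e4 deliver 0→1: 1[part,t=1,-]
e5 deliver 1→0: 0[coor,t=1,r]
e6 deliver 0→2: 2[part,t=1,r]
e7 timeout(0): 0[coor,t=2,r]
e8 deliver 0→2: 2[part,t=2,r]
e9 deliver 2→0: ·
e10 propose(0,'x'): 0[coor,t=3,r]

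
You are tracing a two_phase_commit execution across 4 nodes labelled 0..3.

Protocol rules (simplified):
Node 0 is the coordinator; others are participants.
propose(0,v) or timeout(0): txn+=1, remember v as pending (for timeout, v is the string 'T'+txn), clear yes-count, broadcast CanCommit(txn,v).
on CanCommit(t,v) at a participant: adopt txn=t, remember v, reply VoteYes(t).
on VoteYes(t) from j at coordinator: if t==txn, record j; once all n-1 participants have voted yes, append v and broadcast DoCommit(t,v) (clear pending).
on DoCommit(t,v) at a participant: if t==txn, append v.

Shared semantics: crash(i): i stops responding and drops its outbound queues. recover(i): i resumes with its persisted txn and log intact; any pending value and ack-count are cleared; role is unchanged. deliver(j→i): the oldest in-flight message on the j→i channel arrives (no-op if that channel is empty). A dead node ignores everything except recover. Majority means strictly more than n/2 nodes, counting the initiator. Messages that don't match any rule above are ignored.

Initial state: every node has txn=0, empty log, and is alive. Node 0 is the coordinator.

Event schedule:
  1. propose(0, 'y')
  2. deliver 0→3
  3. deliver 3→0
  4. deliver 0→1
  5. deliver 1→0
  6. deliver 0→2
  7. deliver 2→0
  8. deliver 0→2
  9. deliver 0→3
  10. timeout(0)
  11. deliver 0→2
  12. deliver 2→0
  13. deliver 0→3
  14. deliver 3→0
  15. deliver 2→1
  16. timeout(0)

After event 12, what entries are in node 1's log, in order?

step 1 propose(0,'y'): 0={coor,t=1,log=-}
step 2 deliver 0→3: 3={part,t=1,log=-}
step 3 deliver 3→0: —
step 4 deliver 0→1: 1={part,t=1,log=-}
step 5 deliver 1→0: —
step 6 deliver 0→2: 2={part,t=1,log=-}
step 7 deliver 2→0: 0={coor,t=1,log=y}
step 8 deliver 0→2: 2={part,t=1,log=y}
step 9 deliver 0→3: 3={part,t=1,log=y}
step 10 timeout(0): 0={coor,t=2,log=y}
step 11 deliver 0→2: 2={part,t=2,log=y}
step 12 deliver 2→0: —

empty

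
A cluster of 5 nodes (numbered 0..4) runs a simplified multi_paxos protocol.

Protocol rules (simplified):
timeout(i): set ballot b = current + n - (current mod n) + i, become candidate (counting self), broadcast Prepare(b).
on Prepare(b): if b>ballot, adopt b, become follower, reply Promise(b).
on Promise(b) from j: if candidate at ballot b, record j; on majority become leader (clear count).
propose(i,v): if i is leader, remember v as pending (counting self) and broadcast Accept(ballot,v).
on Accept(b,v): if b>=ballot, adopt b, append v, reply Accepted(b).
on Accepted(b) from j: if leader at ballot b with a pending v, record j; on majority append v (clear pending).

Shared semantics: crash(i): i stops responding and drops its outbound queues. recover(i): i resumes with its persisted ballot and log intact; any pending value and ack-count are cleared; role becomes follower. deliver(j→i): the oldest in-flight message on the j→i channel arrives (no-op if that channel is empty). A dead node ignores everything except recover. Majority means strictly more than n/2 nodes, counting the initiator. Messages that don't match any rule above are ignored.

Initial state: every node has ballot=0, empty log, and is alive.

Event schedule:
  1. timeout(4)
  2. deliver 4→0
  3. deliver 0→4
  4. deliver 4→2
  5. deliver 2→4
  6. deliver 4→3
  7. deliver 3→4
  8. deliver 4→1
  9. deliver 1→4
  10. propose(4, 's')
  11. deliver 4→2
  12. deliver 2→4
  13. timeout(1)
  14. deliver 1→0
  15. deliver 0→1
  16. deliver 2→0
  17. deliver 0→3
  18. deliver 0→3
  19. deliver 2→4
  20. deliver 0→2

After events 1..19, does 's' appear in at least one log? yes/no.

yes

[1] timeout(4) → N4(cand b9 [-])
[2] deliver 4→0 → N0(foll b9 [-])
[3] deliver 0→4 → ∅
[4] deliver 4→2 → N2(foll b9 [-])
[5] deliver 2→4 → N4(lead b9 [-])
[6] deliver 4→3 → N3(foll b9 [-])
[7] deliver 3→4 → ∅
[8] deliver 4→1 → N1(foll b9 [-])
[9] deliver 1→4 → ∅
[10] propose(4,'s') → ∅
[11] deliver 4→2 → N2(foll b9 [s])
[12] deliver 2→4 → ∅
[13] timeout(1) → N1(cand b11 [-])
[14] deliver 1→0 → N0(foll b11 [-])
[15] deliver 0→1 → ∅
[16] deliver 2→0 → ∅
[17] deliver 0→3 → ∅
[18] deliver 0→3 → ∅
[19] deliver 2→4 → ∅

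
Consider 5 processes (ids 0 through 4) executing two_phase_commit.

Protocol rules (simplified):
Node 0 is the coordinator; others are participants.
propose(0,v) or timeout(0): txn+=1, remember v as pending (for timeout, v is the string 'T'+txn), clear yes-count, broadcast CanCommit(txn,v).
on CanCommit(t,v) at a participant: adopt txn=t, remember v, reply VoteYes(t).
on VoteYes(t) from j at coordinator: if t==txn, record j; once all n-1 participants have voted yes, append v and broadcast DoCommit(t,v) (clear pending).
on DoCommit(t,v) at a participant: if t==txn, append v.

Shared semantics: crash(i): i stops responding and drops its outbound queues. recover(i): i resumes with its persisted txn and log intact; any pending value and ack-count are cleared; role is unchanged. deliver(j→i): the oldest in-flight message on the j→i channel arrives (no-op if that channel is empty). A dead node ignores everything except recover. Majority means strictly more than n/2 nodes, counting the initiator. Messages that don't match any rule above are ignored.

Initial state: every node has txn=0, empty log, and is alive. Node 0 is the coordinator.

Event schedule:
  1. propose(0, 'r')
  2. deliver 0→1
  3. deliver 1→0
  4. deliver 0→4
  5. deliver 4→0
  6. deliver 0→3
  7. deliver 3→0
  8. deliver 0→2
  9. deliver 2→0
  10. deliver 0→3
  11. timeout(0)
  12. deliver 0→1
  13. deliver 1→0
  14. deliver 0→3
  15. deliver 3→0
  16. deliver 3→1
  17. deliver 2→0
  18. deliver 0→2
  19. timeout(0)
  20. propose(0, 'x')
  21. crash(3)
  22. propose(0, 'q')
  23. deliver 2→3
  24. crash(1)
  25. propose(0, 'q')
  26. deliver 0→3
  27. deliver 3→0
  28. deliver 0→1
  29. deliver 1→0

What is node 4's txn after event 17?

1. propose(0,'r'):  <0:coor t1 ->
2. deliver 0→1:  <1:part t1 ->
3. deliver 1→0:  nop
4. deliver 0→4:  <4:part t1 ->
5. deliver 4→0:  nop
6. deliver 0→3:  <3:part t1 ->
7. deliver 3→0:  nop
8. deliver 0→2:  <2:part t1 ->
9. deliver 2→0:  <0:coor t1 r>
10. deliver 0→3:  <3:part t1 r>
11. timeout(0):  <0:coor t2 r>
12. deliver 0→1:  <1:part t1 r>
13. deliver 1→0:  nop
14. deliver 0→3:  <3:part t2 r>
15. deliver 3→0:  nop
16. deliver 3→1:  nop
17. deliver 2→0:  nop

1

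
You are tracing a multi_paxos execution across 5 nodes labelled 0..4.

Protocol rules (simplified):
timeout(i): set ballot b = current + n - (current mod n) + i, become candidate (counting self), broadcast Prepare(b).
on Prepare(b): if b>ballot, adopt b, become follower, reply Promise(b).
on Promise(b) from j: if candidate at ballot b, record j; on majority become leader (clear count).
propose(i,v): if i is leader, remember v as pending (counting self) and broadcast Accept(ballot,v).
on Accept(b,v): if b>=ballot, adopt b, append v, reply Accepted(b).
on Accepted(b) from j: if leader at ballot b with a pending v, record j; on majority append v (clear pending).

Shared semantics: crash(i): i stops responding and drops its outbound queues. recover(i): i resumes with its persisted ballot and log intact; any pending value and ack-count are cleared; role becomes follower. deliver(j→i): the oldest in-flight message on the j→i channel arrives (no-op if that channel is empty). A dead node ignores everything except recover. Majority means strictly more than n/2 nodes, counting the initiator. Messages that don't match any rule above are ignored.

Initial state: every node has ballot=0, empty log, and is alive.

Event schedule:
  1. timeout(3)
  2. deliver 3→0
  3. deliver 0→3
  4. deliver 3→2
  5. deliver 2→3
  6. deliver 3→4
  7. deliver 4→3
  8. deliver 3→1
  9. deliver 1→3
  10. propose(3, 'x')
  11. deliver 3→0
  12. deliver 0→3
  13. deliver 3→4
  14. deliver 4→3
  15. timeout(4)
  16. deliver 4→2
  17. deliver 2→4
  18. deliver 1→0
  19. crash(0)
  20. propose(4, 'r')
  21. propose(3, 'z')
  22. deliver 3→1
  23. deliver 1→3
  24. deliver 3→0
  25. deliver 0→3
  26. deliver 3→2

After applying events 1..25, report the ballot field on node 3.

1. timeout(3):  <3:cand b8 ->
2. deliver 3→0:  <0:foll b8 ->
3. deliver 0→3:  nop
4. deliver 3→2:  <2:foll b8 ->
5. deliver 2→3:  <3:lead b8 ->
6. deliver 3→4:  <4:foll b8 ->
7. deliver 4→3:  nop
8. deliver 3→1:  <1:foll b8 ->
9. deliver 1→3:  nop
10. propose(3,'x'):  nop
11. deliver 3→0:  <0:foll b8 x>
12. deliver 0→3:  nop
13. deliver 3→4:  <4:foll b8 x>
14. deliver 4→3:  <3:lead b8 x>
15. timeout(4):  <4:cand b14 x>
16. deliver 4→2:  <2:foll b14 ->
17. deliver 2→4:  nop
18. deliver 1→0:  nop
19. crash(0):  <0:✗foll b8 x>
20. propose(4,'r'):  nop
21. propose(3,'z'):  nop
22. deliver 3→1:  <1:foll b8 x>
23. deliver 1→3:  nop
24. deliver 3→0:  nop
25. deliver 0→3:  nop

8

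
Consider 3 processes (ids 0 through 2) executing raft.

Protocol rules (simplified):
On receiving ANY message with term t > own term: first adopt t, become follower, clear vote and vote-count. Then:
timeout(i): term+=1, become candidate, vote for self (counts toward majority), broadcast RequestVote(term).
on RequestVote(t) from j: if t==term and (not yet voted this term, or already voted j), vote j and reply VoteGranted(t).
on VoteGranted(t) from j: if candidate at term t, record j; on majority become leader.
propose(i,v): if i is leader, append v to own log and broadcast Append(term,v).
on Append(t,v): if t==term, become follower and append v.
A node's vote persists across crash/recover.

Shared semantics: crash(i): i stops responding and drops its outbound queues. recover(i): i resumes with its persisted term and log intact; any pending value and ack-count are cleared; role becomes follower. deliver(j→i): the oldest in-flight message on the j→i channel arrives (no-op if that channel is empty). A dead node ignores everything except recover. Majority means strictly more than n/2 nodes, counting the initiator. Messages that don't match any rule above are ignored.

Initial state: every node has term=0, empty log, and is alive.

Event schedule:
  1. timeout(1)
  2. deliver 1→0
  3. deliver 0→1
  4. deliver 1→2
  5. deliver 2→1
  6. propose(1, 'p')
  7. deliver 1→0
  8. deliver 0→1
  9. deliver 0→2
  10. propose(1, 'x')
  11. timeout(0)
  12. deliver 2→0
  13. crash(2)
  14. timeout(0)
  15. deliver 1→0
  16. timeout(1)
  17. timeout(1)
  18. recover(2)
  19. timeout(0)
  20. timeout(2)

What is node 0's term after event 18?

step 1 timeout(1): 1={cand,t=1,log=-}
step 2 deliver 1→0: 0={foll,t=1,log=-}
step 3 deliver 0→1: 1={lead,t=1,log=-}
step 4 deliver 1→2: 2={foll,t=1,log=-}
step 5 deliver 2→1: —
step 6 propose(1,'p'): 1={lead,t=1,log=p}
step 7 deliver 1→0: 0={foll,t=1,log=p}
step 8 deliver 0→1: —
step 9 deliver 0→2: —
step 10 propose(1,'x'): 1={lead,t=1,log=p,x}
step 11 timeout(0): 0={cand,t=2,log=p}
step 12 deliver 2→0: —
step 13 crash(2): 2={✗foll,t=1,log=-}
step 14 timeout(0): 0={cand,t=3,log=p}
step 15 deliver 1→0: —
step 16 timeout(1): 1={cand,t=2,log=p,x}
step 17 timeout(1): 1={cand,t=3,log=p,x}
step 18 recover(2): 2={foll,t=1,log=-}

3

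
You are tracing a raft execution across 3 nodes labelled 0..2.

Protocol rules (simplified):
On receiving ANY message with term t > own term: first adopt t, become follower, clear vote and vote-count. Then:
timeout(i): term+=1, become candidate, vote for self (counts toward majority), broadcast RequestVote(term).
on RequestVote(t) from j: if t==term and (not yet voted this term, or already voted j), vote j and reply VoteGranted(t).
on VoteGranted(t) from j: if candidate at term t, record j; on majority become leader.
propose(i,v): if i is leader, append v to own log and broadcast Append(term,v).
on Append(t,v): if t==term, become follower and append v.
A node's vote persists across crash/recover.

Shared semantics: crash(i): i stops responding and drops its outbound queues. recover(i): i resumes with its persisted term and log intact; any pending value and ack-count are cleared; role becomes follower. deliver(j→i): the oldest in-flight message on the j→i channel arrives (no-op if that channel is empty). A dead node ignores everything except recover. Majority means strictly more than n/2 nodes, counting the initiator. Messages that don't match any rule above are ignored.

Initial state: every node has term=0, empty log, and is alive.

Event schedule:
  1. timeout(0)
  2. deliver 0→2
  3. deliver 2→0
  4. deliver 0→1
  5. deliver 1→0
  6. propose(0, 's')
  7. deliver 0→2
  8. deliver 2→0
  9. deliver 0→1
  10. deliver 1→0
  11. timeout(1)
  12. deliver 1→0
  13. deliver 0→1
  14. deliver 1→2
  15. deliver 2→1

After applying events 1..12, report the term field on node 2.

1

1. timeout(0):  <0:cand t1 ->
2. deliver 0→2:  <2:foll t1 ->
3. deliver 2→0:  <0:lead t1 ->
4. deliver 0→1:  <1:foll t1 ->
5. deliver 1→0:  nop
6. propose(0,'s'):  <0:lead t1 s>
7. deliver 0→2:  <2:foll t1 s>
8. deliver 2→0:  nop
9. deliver 0→1:  <1:foll t1 s>
10. deliver 1→0:  nop
11. timeout(1):  <1:cand t2 s>
12. deliver 1→0:  <0:foll t2 s>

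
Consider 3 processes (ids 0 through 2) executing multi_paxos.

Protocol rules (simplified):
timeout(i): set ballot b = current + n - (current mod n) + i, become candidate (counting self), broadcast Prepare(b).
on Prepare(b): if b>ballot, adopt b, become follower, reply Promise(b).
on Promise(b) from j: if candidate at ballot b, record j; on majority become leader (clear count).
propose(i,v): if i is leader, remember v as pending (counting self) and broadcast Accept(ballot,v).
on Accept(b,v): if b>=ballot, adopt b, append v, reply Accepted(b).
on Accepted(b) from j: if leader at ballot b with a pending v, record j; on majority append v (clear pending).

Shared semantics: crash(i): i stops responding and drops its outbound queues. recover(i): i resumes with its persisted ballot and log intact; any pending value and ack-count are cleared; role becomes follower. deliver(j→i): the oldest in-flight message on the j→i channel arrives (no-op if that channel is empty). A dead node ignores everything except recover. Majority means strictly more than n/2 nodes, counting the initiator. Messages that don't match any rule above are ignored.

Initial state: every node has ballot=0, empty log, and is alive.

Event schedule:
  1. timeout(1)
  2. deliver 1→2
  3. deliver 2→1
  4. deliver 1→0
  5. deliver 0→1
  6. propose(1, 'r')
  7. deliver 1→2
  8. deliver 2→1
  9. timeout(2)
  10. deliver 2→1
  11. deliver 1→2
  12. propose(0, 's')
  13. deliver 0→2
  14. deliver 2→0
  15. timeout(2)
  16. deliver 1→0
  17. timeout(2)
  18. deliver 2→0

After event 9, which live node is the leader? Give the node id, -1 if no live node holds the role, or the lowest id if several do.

1

[1] timeout(1) → N1(cand b4 [-])
[2] deliver 1→2 → N2(foll b4 [-])
[3] deliver 2→1 → N1(lead b4 [-])
[4] deliver 1→0 → N0(foll b4 [-])
[5] deliver 0→1 → ∅
[6] propose(1,'r') → ∅
[7] deliver 1→2 → N2(foll b4 [r])
[8] deliver 2→1 → N1(lead b4 [r])
[9] timeout(2) → N2(cand b8 [r])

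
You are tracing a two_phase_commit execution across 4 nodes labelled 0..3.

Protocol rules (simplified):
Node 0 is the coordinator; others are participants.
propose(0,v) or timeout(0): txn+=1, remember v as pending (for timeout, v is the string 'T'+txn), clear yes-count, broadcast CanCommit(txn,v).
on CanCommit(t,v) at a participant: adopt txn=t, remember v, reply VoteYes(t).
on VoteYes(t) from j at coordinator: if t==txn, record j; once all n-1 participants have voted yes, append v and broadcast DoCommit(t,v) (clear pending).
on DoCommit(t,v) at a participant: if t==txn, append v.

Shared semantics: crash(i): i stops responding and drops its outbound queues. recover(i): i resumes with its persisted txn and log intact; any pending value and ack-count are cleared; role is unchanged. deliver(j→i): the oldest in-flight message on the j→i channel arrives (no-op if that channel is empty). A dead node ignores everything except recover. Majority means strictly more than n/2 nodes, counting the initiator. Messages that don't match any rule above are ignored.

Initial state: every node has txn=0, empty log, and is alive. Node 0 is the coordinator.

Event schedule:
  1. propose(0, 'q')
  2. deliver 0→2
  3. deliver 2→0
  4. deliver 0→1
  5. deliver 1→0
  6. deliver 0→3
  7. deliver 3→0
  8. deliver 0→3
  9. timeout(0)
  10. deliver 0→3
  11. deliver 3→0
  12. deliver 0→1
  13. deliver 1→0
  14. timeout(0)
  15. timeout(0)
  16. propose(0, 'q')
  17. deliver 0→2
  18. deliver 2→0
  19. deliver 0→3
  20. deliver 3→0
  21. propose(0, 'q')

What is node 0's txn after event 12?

2

1. propose(0,'q'):  <0:coor t1 ->
2. deliver 0→2:  <2:part t1 ->
3. deliver 2→0:  nop
4. deliver 0→1:  <1:part t1 ->
5. deliver 1→0:  nop
6. deliver 0→3:  <3:part t1 ->
7. deliver 3→0:  <0:coor t1 q>
8. deliver 0→3:  <3:part t1 q>
9. timeout(0):  <0:coor t2 q>
10. deliver 0→3:  <3:part t2 q>
11. deliver 3→0:  nop
12. deliver 0→1:  <1:part t1 q>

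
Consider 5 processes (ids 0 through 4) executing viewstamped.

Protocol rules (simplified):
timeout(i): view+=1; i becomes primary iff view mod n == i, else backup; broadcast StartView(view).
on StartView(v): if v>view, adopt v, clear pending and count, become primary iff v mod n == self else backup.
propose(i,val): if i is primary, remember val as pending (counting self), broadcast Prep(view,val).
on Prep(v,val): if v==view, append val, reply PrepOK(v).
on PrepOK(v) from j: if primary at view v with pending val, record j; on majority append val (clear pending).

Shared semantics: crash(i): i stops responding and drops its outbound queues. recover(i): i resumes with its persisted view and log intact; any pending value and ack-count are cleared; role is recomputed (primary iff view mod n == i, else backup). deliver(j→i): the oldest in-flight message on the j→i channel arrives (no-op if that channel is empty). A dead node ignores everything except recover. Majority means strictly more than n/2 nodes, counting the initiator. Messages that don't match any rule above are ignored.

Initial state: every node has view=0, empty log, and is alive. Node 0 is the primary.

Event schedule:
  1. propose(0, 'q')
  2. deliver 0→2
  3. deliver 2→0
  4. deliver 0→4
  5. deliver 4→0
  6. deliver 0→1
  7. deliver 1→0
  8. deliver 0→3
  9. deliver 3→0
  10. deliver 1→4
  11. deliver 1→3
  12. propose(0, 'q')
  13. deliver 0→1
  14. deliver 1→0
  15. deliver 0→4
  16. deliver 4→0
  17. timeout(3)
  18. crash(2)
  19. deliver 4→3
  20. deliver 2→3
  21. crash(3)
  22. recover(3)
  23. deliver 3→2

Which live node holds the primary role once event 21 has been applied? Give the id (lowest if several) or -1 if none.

0

after 1 — propose(0,'q'): ·
after 2 — deliver 0→2: n2:back/v0/[q]
after 3 — deliver 2→0: ·
after 4 — deliver 0→4: n4:back/v0/[q]
after 5 — deliver 4→0: n0:prim/v0/[q]
after 6 — deliver 0→1: n1:back/v0/[q]
after 7 — deliver 1→0: ·
after 8 — deliver 0→3: n3:back/v0/[q]
after 9 — deliver 3→0: ·
after 10 — deliver 1→4: ·
after 11 — deliver 1→3: ·
after 12 — propose(0,'q'): ·
after 13 — deliver 0→1: n1:back/v0/[q,q]
after 14 — deliver 1→0: ·
after 15 — deliver 0→4: n4:back/v0/[q,q]
after 16 — deliver 4→0: n0:prim/v0/[q,q]
after 17 — timeout(3): n3:back/v1/[q]
after 18 — crash(2): n2:✗back/v0/[q]
after 19 — deliver 4→3: ·
after 20 — deliver 2→3: ·
after 21 — crash(3): n3:✗back/v1/[q]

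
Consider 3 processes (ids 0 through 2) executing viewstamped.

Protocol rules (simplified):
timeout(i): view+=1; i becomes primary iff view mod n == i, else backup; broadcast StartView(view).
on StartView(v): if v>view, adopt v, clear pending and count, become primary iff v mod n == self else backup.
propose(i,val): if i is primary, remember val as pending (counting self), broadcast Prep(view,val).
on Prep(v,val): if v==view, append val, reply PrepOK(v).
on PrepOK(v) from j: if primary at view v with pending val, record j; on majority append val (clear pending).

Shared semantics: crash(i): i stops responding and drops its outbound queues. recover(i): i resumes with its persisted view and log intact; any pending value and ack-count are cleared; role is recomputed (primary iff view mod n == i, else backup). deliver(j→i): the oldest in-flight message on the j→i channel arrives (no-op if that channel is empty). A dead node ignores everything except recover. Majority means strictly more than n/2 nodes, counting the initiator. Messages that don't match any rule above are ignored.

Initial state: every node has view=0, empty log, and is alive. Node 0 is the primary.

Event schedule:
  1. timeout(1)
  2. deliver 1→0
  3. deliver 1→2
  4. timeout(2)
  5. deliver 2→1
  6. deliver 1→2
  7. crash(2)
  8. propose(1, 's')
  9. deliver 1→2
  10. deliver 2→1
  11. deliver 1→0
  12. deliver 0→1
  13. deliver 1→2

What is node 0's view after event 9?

step 1 timeout(1): 1={prim,v=1,log=-}
step 2 deliver 1→0: 0={back,v=1,log=-}
step 3 deliver 1→2: 2={back,v=1,log=-}
step 4 timeout(2): 2={prim,v=2,log=-}
step 5 deliver 2→1: 1={back,v=2,log=-}
step 6 deliver 1→2: —
step 7 crash(2): 2={✗prim,v=2,log=-}
step 8 propose(1,'s'): —
step 9 deliver 1→2: —

1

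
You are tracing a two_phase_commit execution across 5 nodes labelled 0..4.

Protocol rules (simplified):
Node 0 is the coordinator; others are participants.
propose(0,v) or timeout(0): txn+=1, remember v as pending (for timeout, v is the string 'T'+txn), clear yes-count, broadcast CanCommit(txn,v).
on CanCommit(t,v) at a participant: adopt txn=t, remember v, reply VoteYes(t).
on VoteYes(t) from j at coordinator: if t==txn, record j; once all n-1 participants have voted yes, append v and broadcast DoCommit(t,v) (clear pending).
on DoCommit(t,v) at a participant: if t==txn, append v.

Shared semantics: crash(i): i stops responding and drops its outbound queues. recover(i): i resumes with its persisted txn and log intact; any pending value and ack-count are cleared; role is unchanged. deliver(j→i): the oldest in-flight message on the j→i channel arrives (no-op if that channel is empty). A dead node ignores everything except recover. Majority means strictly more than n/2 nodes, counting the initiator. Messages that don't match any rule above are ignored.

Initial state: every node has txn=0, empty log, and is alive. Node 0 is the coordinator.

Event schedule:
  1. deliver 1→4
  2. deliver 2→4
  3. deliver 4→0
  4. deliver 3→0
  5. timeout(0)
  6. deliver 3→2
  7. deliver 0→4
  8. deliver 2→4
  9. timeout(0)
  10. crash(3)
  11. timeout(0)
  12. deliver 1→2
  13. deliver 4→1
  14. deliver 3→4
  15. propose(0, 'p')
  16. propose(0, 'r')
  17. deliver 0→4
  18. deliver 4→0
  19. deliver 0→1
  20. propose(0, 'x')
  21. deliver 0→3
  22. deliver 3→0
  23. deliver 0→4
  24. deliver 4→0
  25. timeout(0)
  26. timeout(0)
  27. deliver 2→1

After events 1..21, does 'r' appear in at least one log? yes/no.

no

after 1 — deliver 1→4: ·
after 2 — deliver 2→4: ·
after 3 — deliver 4→0: ·
after 4 — deliver 3→0: ·
after 5 — timeout(0): n0:coor/t1/[-]
after 6 — deliver 3→2: ·
after 7 — deliver 0→4: n4:part/t1/[-]
after 8 — deliver 2→4: ·
after 9 — timeout(0): n0:coor/t2/[-]
after 10 — crash(3): n3:✗part/t0/[-]
after 11 — timeout(0): n0:coor/t3/[-]
after 12 — deliver 1→2: ·
after 13 — deliver 4→1: ·
after 14 — deliver 3→4: ·
after 15 — propose(0,'p'): n0:coor/t4/[-]
after 16 — propose(0,'r'): n0:coor/t5/[-]
after 17 — deliver 0→4: n4:part/t2/[-]
after 18 — deliver 4→0: ·
after 19 — deliver 0→1: n1:part/t1/[-]
after 20 — propose(0,'x'): n0:coor/t6/[-]
after 21 — deliver 0→3: ·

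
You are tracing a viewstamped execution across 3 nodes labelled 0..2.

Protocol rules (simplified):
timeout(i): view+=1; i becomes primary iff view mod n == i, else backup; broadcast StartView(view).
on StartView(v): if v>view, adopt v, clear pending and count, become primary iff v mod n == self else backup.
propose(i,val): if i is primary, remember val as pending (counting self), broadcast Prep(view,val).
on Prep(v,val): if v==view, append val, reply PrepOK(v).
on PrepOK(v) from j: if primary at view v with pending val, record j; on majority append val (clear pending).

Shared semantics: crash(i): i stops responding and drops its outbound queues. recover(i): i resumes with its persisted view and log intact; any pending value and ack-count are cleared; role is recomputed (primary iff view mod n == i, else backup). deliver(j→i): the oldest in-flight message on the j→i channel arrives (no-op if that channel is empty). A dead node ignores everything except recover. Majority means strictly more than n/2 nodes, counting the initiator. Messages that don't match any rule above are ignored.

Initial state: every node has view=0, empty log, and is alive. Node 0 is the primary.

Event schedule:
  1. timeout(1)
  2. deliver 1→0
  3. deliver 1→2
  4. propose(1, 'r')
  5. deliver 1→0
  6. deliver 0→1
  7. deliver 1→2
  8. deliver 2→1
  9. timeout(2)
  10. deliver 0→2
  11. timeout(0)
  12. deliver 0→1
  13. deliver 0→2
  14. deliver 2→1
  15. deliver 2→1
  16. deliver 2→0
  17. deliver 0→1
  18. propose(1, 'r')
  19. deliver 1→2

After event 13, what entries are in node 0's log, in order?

r

after 1 — timeout(1): n1:prim/v1/[-]
after 2 — deliver 1→0: n0:back/v1/[-]
after 3 — deliver 1→2: n2:back/v1/[-]
after 4 — propose(1,'r'): ·
after 5 — deliver 1→0: n0:back/v1/[r]
after 6 — deliver 0→1: n1:prim/v1/[r]
after 7 — deliver 1→2: n2:back/v1/[r]
after 8 — deliver 2→1: ·
after 9 — timeout(2): n2:prim/v2/[r]
after 10 — deliver 0→2: ·
after 11 — timeout(0): n0:back/v2/[r]
after 12 — deliver 0→1: n1:back/v2/[r]
after 13 — deliver 0→2: ·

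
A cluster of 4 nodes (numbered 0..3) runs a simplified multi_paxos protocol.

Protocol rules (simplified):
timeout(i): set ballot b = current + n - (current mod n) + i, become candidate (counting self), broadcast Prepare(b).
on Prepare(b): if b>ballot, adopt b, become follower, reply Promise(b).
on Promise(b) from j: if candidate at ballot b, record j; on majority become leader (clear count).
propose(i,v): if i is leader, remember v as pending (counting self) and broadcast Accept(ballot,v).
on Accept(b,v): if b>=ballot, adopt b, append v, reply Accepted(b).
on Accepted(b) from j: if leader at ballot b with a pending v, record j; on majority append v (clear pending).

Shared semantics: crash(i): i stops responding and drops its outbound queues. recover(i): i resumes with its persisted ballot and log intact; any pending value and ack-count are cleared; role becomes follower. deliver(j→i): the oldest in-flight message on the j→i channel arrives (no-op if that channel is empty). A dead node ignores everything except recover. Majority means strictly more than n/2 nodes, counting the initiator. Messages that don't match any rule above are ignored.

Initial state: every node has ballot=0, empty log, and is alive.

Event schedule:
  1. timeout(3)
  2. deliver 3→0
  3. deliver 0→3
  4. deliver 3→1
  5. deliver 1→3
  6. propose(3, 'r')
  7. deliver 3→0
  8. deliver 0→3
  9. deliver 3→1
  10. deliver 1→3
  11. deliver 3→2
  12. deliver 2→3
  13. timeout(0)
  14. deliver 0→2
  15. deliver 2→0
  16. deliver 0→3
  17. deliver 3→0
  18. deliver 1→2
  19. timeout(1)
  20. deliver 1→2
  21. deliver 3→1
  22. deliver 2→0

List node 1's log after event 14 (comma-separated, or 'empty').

step 1 timeout(3): 3={cand,b=7,log=-}
step 2 deliver 3→0: 0={foll,b=7,log=-}
step 3 deliver 0→3: —
step 4 deliver 3→1: 1={foll,b=7,log=-}
step 5 deliver 1→3: 3={lead,b=7,log=-}
step 6 propose(3,'r'): —
step 7 deliver 3→0: 0={foll,b=7,log=r}
step 8 deliver 0→3: —
step 9 deliver 3→1: 1={foll,b=7,log=r}
step 10 deliver 1→3: 3={lead,b=7,log=r}
step 11 deliver 3→2: 2={foll,b=7,log=-}
step 12 deliver 2→3: —
step 13 timeout(0): 0={cand,b=8,log=r}
step 14 deliver 0→2: 2={foll,b=8,log=-}

r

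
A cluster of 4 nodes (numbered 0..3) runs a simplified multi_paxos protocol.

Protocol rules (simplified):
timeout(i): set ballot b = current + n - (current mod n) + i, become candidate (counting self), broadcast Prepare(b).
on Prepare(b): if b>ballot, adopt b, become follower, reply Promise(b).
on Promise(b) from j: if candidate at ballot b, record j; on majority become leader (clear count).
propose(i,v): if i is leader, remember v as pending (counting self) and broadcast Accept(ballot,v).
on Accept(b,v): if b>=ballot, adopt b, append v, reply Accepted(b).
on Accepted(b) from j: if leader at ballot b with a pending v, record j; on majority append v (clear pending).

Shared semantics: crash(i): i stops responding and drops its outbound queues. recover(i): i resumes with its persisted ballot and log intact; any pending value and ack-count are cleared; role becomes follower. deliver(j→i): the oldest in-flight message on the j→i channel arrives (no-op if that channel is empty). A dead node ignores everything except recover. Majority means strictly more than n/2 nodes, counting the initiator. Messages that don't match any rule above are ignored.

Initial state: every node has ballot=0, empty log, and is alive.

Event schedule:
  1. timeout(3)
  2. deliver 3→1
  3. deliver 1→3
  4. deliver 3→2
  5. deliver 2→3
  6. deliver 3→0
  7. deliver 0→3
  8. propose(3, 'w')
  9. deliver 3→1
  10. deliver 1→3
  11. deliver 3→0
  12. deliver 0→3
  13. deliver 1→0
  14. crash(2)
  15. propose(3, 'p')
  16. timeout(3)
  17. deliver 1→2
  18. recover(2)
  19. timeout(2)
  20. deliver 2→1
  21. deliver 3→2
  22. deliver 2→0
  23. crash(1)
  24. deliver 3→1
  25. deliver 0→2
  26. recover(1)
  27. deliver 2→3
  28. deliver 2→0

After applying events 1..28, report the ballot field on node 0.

e1 timeout(3): 3[cand,b=7,-]
e2 deliver 3→1: 1[foll,b=7,-]
e3 deliver 1→3: ·
e4 deliver 3→2: 2[foll,b=7,-]
e5 deliver 2→3: 3[lead,b=7,-]
e6 deliver 3→0: 0[foll,b=7,-]
e7 deliver 0→3: ·
e8 propose(3,'w'): ·
e9 deliver 3→1: 1[foll,b=7,w]
e10 deliver 1→3: ·
e11 deliver 3→0: 0[foll,b=7,w]
e12 deliver 0→3: 3[lead,b=7,w]
e13 deliver 1→0: ·
e14 crash(2): 2[✗foll,b=7,-]
e15 propose(3,'p'): ·
e16 timeout(3): 3[cand,b=11,w]
e17 deliver 1→2: ·
e18 recover(2): 2[foll,b=7,-]
e19 timeout(2): 2[cand,b=10,-]
e20 deliver 2→1: 1[foll,b=10,w]
e21 deliver 3→2: ·
e22 deliver 2→0: 0[foll,b=10,w]
e23 crash(1): 1[✗foll,b=10,w]
e24 deliver 3→1: ·
e25 deliver 0→2: ·
e26 recover(1): 1[foll,b=10,w]
e27 deliver 2→3: ·
e28 deliver 2→0: ·

10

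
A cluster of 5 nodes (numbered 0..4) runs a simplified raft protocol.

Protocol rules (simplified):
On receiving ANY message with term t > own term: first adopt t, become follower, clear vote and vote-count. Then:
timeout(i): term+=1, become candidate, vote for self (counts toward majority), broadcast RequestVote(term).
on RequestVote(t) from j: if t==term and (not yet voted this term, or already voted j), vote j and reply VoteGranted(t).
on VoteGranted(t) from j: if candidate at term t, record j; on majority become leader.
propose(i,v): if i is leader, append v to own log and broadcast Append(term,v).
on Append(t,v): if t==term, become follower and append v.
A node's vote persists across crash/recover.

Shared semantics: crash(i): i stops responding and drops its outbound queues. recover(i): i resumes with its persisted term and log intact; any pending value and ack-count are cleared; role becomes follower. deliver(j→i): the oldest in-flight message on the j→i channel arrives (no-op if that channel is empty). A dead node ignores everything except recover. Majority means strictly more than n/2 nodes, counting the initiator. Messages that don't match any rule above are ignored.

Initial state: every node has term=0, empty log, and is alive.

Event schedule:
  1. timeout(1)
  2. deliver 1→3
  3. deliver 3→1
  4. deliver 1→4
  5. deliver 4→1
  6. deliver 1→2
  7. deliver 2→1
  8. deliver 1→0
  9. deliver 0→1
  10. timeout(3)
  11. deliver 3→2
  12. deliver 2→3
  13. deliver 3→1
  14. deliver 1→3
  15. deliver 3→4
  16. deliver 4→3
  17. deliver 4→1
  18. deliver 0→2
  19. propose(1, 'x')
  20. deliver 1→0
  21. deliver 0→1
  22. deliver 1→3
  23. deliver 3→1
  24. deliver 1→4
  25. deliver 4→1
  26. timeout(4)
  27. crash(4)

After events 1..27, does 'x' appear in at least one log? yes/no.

e1 timeout(1): 1[cand,t=1,-]
e2 deliver 1→3: 3[foll,t=1,-]
e3 deliver 3→1: ·
e4 deliver 1→4: 4[foll,t=1,-]
e5 deliver 4→1: 1[lead,t=1,-]
e6 deliver 1→2: 2[foll,t=1,-]
e7 deliver 2→1: ·
e8 deliver 1→0: 0[foll,t=1,-]
e9 deliver 0→1: ·
e10 timeout(3): 3[cand,t=2,-]
e11 deliver 3→2: 2[foll,t=2,-]
e12 deliver 2→3: ·
e13 deliver 3→1: 1[foll,t=2,-]
e14 deliver 1→3: 3[lead,t=2,-]
e15 deliver 3→4: 4[foll,t=2,-]
e16 deliver 4→3: ·
e17 deliver 4→1: ·
e18 deliver 0→2: ·
e19 propose(1,'x'): ·
e20 deliver 1→0: ·
e21 deliver 0→1: ·
e22 deliver 1→3: ·
e23 deliver 3→1: ·
e24 deliver 1→4: ·
e25 deliver 4→1: ·
e26 timeout(4): 4[cand,t=3,-]
e27 crash(4): 4[✗cand,t=3,-]

no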